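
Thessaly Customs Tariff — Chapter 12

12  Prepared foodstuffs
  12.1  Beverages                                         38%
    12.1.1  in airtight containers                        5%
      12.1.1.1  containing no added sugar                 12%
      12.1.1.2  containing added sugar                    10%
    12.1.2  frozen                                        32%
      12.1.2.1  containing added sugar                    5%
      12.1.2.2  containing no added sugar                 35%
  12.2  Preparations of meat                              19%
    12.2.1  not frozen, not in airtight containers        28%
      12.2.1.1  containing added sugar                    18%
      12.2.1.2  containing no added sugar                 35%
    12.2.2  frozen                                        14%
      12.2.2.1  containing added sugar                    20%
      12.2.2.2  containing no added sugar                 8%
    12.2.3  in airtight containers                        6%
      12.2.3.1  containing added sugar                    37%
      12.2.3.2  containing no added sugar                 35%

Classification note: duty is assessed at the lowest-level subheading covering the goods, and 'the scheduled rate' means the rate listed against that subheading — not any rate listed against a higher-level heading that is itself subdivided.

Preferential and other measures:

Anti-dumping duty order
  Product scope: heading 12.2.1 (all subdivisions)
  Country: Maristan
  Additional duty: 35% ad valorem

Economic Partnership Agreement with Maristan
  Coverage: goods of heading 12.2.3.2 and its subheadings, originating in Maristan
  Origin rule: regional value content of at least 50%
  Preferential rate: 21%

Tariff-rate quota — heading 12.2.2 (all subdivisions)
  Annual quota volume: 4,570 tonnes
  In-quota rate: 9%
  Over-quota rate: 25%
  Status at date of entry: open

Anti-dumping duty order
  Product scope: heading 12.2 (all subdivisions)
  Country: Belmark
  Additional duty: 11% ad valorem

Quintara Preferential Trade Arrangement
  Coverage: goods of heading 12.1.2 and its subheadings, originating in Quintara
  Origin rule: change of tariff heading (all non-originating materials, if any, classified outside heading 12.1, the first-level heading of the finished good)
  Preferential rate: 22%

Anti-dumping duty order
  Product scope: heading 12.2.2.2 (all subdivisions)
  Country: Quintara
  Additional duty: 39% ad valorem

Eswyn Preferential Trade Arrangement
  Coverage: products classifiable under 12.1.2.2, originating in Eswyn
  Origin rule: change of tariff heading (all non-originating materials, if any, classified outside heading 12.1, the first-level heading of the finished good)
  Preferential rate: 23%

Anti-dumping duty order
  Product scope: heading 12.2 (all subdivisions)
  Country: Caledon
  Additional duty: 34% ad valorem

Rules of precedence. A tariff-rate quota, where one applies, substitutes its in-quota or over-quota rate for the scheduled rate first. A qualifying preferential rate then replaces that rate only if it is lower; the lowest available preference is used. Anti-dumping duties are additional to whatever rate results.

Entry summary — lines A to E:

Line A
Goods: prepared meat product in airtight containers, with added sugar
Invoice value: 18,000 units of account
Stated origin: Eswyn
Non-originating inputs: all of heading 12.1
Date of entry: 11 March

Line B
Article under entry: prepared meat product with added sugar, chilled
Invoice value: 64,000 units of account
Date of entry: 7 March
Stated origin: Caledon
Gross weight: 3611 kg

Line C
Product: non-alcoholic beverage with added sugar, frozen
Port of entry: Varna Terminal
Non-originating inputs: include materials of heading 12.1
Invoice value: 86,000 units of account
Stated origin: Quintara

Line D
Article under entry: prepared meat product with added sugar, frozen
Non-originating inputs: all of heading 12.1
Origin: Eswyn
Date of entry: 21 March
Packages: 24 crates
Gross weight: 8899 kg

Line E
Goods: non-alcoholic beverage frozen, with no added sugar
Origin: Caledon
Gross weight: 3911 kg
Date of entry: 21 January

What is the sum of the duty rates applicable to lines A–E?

Line A: prepared meat product → 12.2; in airtight containers → 12.2.3; with added sugar → 12.2.3.1. Scheduled 37%. Eswyn agreement on 12.1.2.2: 12.2.3.1 not covered. → 37%.
Line B: prepared meat product → 12.2; chilled → 12.2.1; with added sugar → 12.2.1.1. Scheduled 18%. anti-dumping (Caledon, 12.2): +34%; total 18% + 34% = 52%. → 52%.
Line C: non-alcoholic beverage → 12.1; frozen → 12.1.2; with added sugar → 12.1.2.1. Scheduled 5%. Quintara agreement on 12.1.2: CTH not met. → 5%.
Line D: prepared meat product → 12.2; frozen → 12.2.2; with added sugar → 12.2.2.1. Scheduled 20%. quota on 12.2.2 open → in-quota 9%; Eswyn agreement on 12.1.2.2: 12.2.2.1 not covered. → 9%.
Line E: non-alcoholic beverage → 12.1; frozen → 12.1.2; with no added sugar → 12.1.2.2. Scheduled 35%. No special measure applies. → 35%.
Sum: 37% + 52% + 5% + 9% + 35% = 138%.

138%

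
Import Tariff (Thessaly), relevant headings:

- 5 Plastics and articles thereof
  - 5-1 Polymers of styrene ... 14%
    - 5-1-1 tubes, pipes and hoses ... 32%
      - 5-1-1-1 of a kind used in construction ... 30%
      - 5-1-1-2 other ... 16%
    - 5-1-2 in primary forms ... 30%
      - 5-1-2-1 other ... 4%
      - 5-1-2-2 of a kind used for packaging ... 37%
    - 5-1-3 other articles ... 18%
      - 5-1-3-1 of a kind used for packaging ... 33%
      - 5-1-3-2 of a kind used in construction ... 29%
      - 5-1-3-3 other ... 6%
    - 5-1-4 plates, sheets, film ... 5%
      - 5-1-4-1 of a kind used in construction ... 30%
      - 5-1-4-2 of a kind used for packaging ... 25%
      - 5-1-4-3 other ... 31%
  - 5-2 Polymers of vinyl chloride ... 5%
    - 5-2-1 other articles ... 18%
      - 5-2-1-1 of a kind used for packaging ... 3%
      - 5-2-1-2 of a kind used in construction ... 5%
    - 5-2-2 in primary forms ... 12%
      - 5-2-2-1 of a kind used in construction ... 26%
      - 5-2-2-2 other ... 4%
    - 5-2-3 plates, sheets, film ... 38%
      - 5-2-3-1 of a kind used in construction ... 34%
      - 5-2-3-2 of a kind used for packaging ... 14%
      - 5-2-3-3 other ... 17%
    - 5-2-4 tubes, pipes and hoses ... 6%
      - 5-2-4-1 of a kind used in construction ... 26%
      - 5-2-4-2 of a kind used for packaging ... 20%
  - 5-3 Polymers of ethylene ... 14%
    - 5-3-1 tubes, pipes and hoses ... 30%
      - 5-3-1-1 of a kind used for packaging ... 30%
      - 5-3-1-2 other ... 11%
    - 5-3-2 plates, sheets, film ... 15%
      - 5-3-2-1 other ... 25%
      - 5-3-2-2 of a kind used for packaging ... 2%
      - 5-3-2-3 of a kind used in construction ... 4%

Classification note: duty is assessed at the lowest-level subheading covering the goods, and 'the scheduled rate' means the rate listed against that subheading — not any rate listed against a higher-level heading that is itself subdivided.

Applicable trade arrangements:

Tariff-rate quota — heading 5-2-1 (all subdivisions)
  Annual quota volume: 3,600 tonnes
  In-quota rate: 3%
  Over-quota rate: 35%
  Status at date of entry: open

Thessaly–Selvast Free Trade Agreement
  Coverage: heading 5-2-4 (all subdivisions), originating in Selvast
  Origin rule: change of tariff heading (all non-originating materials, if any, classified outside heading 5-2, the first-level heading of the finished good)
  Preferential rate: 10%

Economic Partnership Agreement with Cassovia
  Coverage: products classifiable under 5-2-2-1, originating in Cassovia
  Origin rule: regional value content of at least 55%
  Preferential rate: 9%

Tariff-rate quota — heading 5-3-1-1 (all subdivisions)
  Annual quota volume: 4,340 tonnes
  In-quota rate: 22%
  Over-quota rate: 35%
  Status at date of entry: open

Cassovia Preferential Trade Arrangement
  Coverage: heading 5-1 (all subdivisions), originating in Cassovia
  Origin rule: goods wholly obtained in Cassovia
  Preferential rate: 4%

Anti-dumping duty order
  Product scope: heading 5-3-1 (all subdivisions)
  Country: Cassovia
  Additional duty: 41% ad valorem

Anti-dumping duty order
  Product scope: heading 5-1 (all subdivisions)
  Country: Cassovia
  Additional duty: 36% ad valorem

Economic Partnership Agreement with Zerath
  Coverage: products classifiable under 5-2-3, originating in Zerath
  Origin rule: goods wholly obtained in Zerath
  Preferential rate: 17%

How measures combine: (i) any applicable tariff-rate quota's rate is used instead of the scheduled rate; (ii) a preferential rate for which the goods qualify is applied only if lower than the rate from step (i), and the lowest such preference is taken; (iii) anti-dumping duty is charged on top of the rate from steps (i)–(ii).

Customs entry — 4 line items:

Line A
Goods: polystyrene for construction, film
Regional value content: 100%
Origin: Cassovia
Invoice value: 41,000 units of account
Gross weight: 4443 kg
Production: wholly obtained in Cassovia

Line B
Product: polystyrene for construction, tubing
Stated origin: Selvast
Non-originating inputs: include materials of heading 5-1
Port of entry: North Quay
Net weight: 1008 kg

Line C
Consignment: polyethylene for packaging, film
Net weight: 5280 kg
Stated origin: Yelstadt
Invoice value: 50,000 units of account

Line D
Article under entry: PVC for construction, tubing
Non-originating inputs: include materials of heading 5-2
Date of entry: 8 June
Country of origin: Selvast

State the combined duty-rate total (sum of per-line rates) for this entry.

Line A: polystyrene → 5-1; film → 5-1-4; for construction → 5-1-4-1. Scheduled 30%. Cassovia agreement on 5-2-2-1: 5-1-4-1 not covered; Cassovia agreement on 5-1: wholly obtained → 4% available; preferential 4%; anti-dumping (Cassovia, 5-1): +36%; total 4% + 36% = 40%. → 40%.
Line B: polystyrene → 5-1; tubing → 5-1-1; for construction → 5-1-1-1. Scheduled 30%. Selvast agreement on 5-2-4: 5-1-1-1 not covered. → 30%.
Line C: polyethylene → 5-3; film → 5-3-2; for packaging → 5-3-2-2. Scheduled 2%. No special measure applies. → 2%.
Line D: PVC → 5-2; tubing → 5-2-4; for construction → 5-2-4-1. Scheduled 26%. Selvast agreement on 5-2-4: CTH not met. → 26%.
Sum: 40% + 30% + 2% + 26% = 98%.

98%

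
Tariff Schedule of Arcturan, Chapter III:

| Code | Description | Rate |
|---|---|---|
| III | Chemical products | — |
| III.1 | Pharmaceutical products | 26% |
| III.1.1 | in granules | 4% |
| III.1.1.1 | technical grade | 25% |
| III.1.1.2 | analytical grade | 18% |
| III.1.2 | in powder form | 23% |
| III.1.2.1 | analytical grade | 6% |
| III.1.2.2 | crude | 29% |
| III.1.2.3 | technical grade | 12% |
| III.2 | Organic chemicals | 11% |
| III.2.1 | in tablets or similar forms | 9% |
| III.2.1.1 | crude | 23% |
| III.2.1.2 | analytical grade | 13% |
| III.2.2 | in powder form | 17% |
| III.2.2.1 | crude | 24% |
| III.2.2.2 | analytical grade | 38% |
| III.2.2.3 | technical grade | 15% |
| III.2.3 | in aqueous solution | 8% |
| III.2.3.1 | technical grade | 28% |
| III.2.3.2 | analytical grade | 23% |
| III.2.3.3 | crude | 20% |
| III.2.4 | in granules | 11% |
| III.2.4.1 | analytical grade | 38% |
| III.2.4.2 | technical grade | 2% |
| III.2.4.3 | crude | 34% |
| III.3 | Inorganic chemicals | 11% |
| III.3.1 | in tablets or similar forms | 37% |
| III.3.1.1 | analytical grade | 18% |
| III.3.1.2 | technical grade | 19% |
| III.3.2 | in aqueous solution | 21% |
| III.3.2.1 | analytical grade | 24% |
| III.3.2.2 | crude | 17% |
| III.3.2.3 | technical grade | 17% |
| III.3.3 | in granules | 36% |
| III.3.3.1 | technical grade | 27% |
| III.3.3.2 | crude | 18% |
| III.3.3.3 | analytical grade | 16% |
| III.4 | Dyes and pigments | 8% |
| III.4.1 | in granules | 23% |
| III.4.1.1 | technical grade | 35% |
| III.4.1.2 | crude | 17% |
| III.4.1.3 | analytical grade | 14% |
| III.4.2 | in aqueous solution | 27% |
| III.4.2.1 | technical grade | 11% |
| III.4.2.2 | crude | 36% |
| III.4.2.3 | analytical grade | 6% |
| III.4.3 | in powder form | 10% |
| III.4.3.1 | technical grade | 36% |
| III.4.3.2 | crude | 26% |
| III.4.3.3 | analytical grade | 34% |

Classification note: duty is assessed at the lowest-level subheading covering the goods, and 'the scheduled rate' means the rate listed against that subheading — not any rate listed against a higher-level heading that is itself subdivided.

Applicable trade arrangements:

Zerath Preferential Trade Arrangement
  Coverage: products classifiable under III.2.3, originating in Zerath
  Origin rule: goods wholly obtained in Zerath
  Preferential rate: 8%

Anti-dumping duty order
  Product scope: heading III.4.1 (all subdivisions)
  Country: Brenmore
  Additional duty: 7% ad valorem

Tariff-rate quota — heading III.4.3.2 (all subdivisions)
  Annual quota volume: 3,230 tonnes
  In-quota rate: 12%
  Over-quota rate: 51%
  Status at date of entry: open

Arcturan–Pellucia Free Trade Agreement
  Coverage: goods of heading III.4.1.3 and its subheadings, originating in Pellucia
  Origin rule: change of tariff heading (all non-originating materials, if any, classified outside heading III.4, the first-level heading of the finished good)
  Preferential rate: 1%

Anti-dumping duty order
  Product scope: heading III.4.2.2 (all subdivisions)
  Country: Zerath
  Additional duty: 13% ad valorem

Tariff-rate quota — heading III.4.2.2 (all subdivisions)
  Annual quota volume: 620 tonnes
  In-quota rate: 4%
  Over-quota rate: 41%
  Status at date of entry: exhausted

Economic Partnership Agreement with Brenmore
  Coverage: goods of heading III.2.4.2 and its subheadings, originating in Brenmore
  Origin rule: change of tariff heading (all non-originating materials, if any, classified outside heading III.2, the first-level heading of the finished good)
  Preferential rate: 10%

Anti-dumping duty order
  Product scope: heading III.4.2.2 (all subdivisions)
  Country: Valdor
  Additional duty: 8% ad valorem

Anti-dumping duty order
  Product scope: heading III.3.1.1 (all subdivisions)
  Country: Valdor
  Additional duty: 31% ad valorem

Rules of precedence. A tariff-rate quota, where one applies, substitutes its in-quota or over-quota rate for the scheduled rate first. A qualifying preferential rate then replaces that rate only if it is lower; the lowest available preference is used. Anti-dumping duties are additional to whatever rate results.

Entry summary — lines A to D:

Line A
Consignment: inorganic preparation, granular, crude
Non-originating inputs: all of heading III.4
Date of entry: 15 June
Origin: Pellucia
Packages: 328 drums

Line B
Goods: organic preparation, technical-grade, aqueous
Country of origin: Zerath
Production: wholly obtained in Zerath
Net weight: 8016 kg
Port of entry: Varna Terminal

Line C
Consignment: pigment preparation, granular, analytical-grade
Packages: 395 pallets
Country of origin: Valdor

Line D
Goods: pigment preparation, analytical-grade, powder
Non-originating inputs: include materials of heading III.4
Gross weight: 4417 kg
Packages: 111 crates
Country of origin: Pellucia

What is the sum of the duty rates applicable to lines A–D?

Line A: inorganic → III.3; granular → III.3.3; crude → III.3.3.2. Scheduled 18%. Pellucia agreement on III.4.1.3: III.3.3.2 not covered. → 18%.
Line B: organic → III.2; aqueous → III.2.3; technical-grade → III.2.3.1. Scheduled 28%. Zerath agreement on III.2.3: wholly obtained → 8% available; preferential 8%. → 8%.
Line C: pigment → III.4; granular → III.4.1; analytical-grade → III.4.1.3. Scheduled 14%. No special measure applies. → 14%.
Line D: pigment → III.4; powder → III.4.3; analytical-grade → III.4.3.3. Scheduled 34%. Pellucia agreement on III.4.1.3: III.4.3.3 not covered. → 34%.
Sum: 18% + 8% + 14% + 34% = 74%.

74%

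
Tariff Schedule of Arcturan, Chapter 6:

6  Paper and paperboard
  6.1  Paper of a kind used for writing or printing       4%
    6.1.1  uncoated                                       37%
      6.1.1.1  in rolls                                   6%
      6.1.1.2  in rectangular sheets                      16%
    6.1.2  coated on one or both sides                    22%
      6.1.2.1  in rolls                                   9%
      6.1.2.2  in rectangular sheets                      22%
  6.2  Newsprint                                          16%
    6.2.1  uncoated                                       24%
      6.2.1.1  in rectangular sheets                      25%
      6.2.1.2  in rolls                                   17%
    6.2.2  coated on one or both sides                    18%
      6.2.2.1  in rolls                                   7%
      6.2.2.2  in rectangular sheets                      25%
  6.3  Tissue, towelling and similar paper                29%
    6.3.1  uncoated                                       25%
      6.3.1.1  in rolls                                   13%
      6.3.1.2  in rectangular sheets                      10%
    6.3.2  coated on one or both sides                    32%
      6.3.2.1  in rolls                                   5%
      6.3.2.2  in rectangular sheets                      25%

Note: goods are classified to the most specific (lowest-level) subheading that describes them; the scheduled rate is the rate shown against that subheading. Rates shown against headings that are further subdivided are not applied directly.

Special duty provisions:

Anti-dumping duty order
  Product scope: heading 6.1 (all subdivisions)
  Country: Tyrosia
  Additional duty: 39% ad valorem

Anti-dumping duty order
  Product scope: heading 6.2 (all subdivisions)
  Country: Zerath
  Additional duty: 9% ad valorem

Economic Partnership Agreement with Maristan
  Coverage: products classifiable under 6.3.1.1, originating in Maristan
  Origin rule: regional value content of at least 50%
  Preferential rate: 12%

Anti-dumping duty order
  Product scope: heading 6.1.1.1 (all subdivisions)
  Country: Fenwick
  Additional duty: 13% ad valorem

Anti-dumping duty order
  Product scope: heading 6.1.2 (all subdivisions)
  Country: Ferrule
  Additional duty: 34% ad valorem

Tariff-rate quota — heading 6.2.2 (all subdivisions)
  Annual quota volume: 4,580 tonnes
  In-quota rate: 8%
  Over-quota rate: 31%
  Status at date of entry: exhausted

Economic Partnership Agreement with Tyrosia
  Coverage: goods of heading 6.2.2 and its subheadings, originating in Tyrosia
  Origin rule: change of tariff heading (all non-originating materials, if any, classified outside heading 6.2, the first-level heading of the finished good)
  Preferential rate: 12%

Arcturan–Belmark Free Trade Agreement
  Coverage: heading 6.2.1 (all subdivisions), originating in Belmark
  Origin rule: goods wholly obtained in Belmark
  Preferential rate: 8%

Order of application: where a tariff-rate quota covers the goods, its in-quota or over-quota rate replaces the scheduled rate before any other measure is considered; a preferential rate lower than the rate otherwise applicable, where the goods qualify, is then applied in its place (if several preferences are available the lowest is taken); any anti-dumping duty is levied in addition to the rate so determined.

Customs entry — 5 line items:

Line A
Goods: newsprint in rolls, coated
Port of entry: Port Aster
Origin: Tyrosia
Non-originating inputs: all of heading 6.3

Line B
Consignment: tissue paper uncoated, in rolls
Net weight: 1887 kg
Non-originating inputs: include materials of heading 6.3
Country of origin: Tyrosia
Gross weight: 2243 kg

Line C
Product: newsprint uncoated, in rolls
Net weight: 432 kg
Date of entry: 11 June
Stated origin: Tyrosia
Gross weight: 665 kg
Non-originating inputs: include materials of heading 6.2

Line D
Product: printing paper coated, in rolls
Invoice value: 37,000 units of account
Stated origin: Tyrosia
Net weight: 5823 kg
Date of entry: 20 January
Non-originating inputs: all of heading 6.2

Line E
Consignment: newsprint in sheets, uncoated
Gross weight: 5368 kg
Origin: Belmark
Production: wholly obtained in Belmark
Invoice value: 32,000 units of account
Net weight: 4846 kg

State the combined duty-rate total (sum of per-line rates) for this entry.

98%

Line A: newsprint → 6.2; coated → 6.2.2; in rolls → 6.2.2.1. Scheduled 7%. quota on 6.2.2 exhausted → over-quota 31%; Tyrosia agreement on 6.2.2: CTH met → 12% available; preferential 12%. → 12%.
Line B: tissue paper → 6.3; uncoated → 6.3.1; in rolls → 6.3.1.1. Scheduled 13%. Tyrosia agreement on 6.2.2: 6.3.1.1 not covered. → 13%.
Line C: newsprint → 6.2; uncoated → 6.2.1; in rolls → 6.2.1.2. Scheduled 17%. Tyrosia agreement on 6.2.2: 6.2.1.2 not covered. → 17%.
Line D: printing paper → 6.1; coated → 6.1.2; in rolls → 6.1.2.1. Scheduled 9%. Tyrosia agreement on 6.2.2: 6.1.2.1 not covered; anti-dumping (Tyrosia, 6.1): +39%; total 9% + 39% = 48%. → 48%.
Line E: newsprint → 6.2; uncoated → 6.2.1; in sheets → 6.2.1.1. Scheduled 25%. Belmark agreement on 6.2.1: wholly obtained → 8% available; preferential 8%. → 8%.
Sum: 12% + 13% + 17% + 48% + 8% = 98%.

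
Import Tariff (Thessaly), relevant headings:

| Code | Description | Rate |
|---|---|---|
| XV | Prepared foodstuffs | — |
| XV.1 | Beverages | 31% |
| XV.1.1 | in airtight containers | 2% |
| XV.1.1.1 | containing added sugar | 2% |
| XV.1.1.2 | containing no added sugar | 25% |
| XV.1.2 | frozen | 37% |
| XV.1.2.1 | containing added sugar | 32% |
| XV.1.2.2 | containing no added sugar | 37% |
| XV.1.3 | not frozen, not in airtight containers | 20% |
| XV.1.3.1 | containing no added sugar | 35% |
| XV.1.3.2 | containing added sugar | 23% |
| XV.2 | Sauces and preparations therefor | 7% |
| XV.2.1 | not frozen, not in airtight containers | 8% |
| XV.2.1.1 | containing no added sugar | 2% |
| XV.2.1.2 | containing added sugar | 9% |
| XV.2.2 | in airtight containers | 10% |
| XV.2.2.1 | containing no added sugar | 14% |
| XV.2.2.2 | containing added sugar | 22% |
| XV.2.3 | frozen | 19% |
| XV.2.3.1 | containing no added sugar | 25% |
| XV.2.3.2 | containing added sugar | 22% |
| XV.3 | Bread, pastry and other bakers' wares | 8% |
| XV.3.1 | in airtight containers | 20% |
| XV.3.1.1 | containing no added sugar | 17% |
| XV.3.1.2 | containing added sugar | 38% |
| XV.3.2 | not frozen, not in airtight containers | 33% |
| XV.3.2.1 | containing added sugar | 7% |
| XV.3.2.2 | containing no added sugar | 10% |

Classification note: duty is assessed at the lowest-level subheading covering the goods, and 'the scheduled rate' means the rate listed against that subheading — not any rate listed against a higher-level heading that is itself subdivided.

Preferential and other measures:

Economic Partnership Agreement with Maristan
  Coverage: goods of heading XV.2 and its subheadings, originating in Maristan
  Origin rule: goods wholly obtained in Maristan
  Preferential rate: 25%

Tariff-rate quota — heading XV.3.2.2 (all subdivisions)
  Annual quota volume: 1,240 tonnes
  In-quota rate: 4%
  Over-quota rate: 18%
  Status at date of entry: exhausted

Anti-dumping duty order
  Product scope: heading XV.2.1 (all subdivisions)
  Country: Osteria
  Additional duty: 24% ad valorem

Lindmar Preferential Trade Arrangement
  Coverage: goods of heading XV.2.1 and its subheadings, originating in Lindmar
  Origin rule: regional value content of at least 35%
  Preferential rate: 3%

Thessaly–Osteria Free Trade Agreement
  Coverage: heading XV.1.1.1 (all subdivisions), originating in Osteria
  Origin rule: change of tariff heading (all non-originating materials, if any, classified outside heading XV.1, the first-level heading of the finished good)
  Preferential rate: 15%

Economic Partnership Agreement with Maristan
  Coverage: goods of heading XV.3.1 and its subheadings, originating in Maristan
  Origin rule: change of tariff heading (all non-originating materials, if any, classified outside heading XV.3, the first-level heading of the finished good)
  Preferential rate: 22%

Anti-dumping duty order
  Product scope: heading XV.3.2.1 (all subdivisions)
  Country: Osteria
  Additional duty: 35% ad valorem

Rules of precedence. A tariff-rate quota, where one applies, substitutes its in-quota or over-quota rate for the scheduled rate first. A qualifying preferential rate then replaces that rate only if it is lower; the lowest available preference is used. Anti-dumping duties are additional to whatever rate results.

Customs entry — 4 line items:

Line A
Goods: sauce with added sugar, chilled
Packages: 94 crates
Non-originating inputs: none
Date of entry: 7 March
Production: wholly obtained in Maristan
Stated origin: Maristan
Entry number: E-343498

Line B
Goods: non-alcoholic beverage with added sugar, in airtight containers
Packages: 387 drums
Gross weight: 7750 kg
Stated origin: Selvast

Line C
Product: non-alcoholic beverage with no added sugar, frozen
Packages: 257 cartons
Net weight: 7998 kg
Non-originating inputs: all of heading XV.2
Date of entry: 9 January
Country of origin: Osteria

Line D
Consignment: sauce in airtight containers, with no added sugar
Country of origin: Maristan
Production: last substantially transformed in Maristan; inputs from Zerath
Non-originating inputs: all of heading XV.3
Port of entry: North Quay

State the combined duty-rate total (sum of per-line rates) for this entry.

Line A: sauce → XV.2; chilled → XV.2.1; with added sugar → XV.2.1.2. Scheduled 9%. Maristan agreement on XV.2: wholly obtained → 25% available; Maristan agreement on XV.3.1: XV.2.1.2 not covered; preference 25% not lower than 9% → no reduction. → 9%.
Line B: non-alcoholic beverage → XV.1; in airtight containers → XV.1.1; with added sugar → XV.1.1.1. Scheduled 2%. No special measure applies. → 2%.
Line C: non-alcoholic beverage → XV.1; frozen → XV.1.2; with no added sugar → XV.1.2.2. Scheduled 37%. Osteria agreement on XV.1.1.1: XV.1.2.2 not covered. → 37%.
Line D: sauce → XV.2; in airtight containers → XV.2.2; with no added sugar → XV.2.2.1. Scheduled 14%. Maristan agreement on XV.2: not wholly obtained; Maristan agreement on XV.3.1: XV.2.2.1 not covered. → 14%.
Sum: 9% + 2% + 37% + 14% = 62%.

62%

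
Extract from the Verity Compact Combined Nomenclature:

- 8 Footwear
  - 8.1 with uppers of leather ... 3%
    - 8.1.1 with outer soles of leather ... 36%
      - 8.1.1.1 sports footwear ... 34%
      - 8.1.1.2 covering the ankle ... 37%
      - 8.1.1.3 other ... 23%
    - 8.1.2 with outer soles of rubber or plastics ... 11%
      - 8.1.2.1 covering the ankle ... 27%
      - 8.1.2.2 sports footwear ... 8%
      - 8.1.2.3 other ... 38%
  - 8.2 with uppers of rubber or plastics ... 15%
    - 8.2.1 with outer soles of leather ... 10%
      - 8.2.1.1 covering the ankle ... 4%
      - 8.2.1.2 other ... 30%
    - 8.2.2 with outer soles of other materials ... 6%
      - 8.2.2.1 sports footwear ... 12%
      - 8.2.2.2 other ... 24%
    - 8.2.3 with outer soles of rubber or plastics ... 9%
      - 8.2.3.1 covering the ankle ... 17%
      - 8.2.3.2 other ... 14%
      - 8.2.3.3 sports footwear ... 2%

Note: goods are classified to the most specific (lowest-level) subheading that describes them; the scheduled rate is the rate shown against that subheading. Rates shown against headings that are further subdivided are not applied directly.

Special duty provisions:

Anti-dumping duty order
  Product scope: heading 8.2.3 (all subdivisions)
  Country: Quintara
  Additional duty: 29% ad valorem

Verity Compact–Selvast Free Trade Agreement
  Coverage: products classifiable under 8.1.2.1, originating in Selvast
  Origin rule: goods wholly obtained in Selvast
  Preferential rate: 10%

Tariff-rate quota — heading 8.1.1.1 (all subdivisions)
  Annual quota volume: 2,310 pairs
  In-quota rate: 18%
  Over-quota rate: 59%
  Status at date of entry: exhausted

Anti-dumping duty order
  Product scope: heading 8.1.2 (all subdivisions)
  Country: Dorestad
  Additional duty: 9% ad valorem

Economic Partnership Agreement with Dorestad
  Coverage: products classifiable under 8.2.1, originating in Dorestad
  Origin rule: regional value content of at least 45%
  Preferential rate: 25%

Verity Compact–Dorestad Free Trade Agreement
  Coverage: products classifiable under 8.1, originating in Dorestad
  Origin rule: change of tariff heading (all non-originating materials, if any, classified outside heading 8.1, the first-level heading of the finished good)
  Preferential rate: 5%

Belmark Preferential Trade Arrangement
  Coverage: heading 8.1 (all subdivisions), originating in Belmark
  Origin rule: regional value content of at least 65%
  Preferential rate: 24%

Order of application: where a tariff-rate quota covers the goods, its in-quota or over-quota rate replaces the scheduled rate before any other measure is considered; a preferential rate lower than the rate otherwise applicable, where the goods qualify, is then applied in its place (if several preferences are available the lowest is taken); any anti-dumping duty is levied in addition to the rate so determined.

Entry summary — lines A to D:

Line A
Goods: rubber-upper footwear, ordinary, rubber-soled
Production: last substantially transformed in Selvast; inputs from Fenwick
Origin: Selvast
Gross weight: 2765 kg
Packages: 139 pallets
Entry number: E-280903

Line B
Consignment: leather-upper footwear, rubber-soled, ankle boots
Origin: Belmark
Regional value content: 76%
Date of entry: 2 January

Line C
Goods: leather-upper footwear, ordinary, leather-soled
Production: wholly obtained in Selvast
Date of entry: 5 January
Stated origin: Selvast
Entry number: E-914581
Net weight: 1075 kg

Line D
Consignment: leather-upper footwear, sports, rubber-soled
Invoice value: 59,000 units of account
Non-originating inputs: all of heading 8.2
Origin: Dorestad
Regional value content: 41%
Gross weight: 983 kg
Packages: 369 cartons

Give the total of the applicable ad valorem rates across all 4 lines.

75%

Line A: rubber-upper → 8.2; rubber-soled → 8.2.3; ordinary → 8.2.3.2. Scheduled 14%. Selvast agreement on 8.1.2.1: 8.2.3.2 not covered. → 14%.
Line B: leather-upper → 8.1; rubber-soled → 8.1.2; ankle boots → 8.1.2.1. Scheduled 27%. Belmark agreement on 8.1: RVC ≥ 65% → 24% available; preferential 24%. → 24%.
Line C: leather-upper → 8.1; leather-soled → 8.1.1; ordinary → 8.1.1.3. Scheduled 23%. Selvast agreement on 8.1.2.1: 8.1.1.3 not covered. → 23%.
Line D: leather-upper → 8.1; rubber-soled → 8.1.2; sports → 8.1.2.2. Scheduled 8%. Dorestad agreement on 8.2.1: 8.1.2.2 not covered; Dorestad agreement on 8.1: CTH met → 5% available; preferential 5%; anti-dumping (Dorestad, 8.1.2): +9%; total 5% + 9% = 14%. → 14%.
Sum: 14% + 24% + 23% + 14% = 75%.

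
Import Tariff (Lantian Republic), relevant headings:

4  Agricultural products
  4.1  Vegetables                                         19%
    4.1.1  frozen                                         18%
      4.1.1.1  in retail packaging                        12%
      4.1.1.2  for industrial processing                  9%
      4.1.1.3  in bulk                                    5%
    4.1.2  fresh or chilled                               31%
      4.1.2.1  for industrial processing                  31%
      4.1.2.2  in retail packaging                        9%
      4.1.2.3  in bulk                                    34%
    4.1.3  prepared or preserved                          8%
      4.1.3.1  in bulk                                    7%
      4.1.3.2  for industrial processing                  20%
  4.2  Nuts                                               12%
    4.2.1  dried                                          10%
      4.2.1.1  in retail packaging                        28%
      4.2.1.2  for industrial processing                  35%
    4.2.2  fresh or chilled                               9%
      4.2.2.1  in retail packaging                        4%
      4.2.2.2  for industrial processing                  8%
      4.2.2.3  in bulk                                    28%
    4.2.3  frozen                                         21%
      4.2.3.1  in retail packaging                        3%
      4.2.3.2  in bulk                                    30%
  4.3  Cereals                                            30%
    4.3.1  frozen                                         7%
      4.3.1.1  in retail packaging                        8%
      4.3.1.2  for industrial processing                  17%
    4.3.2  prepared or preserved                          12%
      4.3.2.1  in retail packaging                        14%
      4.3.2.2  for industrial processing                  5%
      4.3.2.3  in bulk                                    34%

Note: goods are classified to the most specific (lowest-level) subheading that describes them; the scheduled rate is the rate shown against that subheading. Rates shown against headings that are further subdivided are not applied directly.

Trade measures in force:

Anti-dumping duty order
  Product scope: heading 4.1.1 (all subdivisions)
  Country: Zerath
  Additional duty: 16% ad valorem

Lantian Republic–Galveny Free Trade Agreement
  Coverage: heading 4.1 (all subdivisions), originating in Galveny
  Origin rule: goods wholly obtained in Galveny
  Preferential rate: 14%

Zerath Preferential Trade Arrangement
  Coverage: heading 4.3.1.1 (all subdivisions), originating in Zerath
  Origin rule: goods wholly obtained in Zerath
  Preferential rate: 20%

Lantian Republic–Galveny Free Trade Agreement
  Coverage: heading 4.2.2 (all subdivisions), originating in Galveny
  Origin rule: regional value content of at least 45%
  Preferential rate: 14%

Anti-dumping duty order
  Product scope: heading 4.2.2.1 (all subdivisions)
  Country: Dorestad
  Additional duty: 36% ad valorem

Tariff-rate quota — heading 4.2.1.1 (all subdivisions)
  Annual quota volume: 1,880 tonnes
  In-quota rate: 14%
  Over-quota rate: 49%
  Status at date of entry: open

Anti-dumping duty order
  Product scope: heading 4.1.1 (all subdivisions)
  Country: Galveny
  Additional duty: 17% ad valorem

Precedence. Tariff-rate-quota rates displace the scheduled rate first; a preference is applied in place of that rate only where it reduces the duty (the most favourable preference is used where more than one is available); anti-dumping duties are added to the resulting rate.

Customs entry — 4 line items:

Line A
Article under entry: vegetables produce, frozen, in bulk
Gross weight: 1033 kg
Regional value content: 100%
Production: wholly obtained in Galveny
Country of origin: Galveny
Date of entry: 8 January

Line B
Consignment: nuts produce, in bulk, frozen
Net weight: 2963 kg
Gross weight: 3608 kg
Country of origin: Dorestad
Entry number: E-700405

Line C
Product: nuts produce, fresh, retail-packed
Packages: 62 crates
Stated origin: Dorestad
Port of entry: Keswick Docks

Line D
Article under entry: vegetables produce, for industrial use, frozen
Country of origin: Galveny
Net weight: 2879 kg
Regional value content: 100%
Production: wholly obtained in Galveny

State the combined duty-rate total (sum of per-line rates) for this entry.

118%

Line A: vegetables → 4.1; frozen → 4.1.1; in bulk → 4.1.1.3. Scheduled 5%. Galveny agreement on 4.1: wholly obtained → 14% available; Galveny agreement on 4.2.2: 4.1.1.3 not covered; preference 14% not lower than 5% → no reduction; anti-dumping (Galveny, 4.1.1): +17%; total 5% + 17% = 22%. → 22%.
Line B: nuts → 4.2; frozen → 4.2.3; in bulk → 4.2.3.2. Scheduled 30%. No special measure applies. → 30%.
Line C: nuts → 4.2; fresh → 4.2.2; retail-packed → 4.2.2.1. Scheduled 4%. anti-dumping (Dorestad, 4.2.2.1): +36%; total 4% + 36% = 40%. → 40%.
Line D: vegetables → 4.1; frozen → 4.1.1; for industrial use → 4.1.1.2. Scheduled 9%. Galveny agreement on 4.1: wholly obtained → 14% available; Galveny agreement on 4.2.2: 4.1.1.2 not covered; preference 14% not lower than 9% → no reduction; anti-dumping (Galveny, 4.1.1): +17%; total 9% + 17% = 26%. → 26%.
Sum: 22% + 30% + 40% + 26% = 118%.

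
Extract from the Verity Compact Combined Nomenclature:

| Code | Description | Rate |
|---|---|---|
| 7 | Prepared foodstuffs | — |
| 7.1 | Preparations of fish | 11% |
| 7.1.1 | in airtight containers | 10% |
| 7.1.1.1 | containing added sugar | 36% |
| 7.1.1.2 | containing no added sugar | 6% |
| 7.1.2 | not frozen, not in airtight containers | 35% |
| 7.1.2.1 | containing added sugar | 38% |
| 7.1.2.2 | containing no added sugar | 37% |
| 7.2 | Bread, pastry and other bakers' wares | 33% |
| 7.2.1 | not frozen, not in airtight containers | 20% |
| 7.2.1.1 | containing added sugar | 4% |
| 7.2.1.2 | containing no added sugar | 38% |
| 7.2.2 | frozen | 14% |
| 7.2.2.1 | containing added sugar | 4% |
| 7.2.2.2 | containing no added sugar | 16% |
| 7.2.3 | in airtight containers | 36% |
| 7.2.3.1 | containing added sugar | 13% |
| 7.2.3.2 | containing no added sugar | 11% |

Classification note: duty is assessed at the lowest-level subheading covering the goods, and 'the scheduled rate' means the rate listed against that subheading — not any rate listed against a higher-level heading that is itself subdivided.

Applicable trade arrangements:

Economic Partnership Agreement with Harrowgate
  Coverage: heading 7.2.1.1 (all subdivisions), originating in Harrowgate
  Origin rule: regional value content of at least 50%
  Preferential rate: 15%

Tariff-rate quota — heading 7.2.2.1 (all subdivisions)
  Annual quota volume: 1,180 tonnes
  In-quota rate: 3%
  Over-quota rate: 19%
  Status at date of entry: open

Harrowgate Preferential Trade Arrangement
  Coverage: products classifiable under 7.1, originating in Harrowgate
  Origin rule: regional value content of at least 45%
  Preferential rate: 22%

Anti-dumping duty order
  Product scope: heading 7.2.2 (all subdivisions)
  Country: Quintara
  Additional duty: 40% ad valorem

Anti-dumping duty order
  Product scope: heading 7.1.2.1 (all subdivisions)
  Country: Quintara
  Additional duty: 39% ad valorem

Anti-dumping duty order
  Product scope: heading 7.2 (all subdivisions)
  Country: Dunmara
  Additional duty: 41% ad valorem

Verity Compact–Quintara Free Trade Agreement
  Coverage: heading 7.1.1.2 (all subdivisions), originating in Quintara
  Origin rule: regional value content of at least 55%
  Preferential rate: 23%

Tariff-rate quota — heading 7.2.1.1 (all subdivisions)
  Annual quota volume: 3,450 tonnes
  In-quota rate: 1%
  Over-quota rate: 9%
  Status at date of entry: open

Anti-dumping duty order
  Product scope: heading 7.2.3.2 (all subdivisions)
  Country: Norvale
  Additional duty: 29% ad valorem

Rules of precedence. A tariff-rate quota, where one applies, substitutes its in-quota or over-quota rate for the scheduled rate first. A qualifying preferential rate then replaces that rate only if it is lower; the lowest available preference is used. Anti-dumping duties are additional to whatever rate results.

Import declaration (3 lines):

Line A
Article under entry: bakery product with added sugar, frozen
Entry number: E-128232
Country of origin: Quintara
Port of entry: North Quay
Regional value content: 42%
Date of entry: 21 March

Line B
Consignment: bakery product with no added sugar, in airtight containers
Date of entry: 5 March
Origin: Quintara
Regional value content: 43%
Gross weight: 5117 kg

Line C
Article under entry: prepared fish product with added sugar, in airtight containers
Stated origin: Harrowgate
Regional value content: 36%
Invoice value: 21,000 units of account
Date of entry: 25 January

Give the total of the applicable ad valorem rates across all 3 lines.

Line A: bakery product → 7.2; frozen → 7.2.2; with added sugar → 7.2.2.1. Scheduled 4%. quota on 7.2.2.1 open → in-quota 3%; Quintara agreement on 7.1.1.2: 7.2.2.1 not covered; anti-dumping (Quintara, 7.2.2): +40%; total 3% + 40% = 43%. → 43%.
Line B: bakery product → 7.2; in airtight containers → 7.2.3; with no added sugar → 7.2.3.2. Scheduled 11%. Quintara agreement on 7.1.1.2: 7.2.3.2 not covered. → 11%.
Line C: prepared fish product → 7.1; in airtight containers → 7.1.1; with added sugar → 7.1.1.1. Scheduled 36%. Harrowgate agreement on 7.2.1.1: 7.1.1.1 not covered; Harrowgate agreement on 7.1: RVC < 45%. → 36%.
Sum: 43% + 11% + 36% = 90%.

90%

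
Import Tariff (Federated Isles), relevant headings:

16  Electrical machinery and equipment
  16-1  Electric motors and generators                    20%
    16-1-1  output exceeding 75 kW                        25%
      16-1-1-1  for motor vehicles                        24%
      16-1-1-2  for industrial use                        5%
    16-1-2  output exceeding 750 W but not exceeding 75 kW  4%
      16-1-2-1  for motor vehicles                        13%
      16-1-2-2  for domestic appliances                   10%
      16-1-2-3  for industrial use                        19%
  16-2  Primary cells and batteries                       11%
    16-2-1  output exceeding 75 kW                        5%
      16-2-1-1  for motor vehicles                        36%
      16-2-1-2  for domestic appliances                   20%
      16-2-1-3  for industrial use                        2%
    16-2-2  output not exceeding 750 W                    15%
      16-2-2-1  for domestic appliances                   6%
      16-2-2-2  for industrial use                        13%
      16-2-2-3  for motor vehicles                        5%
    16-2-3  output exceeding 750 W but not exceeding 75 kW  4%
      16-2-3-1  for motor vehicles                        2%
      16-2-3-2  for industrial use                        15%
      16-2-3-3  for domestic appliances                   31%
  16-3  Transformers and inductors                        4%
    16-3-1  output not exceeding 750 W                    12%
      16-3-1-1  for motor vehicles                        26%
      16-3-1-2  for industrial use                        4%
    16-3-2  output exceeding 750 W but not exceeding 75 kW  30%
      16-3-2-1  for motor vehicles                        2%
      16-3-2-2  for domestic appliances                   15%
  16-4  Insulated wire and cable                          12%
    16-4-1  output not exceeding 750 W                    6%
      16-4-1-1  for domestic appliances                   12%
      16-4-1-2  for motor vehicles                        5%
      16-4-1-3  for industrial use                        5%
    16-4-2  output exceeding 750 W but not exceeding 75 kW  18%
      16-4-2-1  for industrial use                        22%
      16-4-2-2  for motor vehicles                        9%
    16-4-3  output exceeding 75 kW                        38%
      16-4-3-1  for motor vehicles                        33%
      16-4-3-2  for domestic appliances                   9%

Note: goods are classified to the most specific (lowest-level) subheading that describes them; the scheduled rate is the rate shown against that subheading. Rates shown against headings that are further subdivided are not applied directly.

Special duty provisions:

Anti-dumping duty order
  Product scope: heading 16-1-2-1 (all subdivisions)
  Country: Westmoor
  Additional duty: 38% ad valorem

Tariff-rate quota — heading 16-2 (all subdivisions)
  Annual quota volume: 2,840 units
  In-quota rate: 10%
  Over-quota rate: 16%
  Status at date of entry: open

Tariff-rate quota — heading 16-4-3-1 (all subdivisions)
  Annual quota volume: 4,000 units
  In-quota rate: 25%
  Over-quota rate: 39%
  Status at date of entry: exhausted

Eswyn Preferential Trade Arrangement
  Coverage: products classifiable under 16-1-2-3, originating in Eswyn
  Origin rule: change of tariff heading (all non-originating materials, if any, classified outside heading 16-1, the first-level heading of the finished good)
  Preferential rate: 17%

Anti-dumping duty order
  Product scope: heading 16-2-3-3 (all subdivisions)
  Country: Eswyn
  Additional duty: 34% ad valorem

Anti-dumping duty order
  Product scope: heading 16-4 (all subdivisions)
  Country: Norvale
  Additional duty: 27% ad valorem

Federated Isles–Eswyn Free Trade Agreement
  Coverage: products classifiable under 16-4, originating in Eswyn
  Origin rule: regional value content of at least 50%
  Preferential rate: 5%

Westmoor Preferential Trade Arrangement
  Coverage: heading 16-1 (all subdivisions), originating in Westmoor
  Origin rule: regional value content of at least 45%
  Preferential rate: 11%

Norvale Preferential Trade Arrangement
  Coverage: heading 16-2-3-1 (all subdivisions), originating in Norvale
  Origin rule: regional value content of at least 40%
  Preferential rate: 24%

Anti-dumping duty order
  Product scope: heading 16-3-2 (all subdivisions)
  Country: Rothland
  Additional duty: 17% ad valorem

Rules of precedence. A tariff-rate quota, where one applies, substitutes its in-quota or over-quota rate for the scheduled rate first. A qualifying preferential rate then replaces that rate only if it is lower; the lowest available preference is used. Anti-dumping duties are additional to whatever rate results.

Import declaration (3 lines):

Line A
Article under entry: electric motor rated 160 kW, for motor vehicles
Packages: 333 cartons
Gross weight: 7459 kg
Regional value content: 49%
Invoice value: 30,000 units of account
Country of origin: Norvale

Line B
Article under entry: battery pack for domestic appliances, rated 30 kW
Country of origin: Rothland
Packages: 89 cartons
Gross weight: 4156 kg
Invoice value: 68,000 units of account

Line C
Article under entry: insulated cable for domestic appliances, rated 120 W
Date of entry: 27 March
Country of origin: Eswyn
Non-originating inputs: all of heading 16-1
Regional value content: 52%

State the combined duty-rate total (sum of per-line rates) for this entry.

Line A: electric motor → 16-1; rated 160 kW → 16-1-1; for motor vehicles → 16-1-1-1. Scheduled 24%. Norvale agreement on 16-2-3-1: 16-1-1-1 not covered. → 24%.
Line B: battery pack → 16-2; rated 30 kW → 16-2-3; for domestic appliances → 16-2-3-3. Scheduled 31%. quota on 16-2 open → in-quota 10%. → 10%.
Line C: insulated cable → 16-4; rated 120 W → 16-4-1; for domestic appliances → 16-4-1-1. Scheduled 12%. Eswyn agreement on 16-1-2-3: 16-4-1-1 not covered; Eswyn agreement on 16-4: RVC ≥ 50% → 5% available; preferential 5%. → 5%.
Sum: 24% + 10% + 5% = 39%.

39%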